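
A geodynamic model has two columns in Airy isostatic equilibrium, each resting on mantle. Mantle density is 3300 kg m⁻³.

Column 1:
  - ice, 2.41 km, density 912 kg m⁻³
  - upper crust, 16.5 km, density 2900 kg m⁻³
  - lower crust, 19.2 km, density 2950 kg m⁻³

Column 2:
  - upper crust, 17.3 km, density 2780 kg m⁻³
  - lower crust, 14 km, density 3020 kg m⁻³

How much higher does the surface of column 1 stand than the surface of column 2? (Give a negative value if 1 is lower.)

1.87 km

For any compensation level in the mantle, the mantle terms cancel and isostasy reduces to e = (Σt_1 − Σt_2) − (Σ(ρt)_1 − Σ(ρt)_2) / ρ_m.
Σt_1 = 38.11 km; Σt_2 = 31.3 km; Σ(ρt)_1 = 106687.92; Σ(ρt)_2 = 90374 (in km·kg m⁻³).
e = (38.11 − 31.3) − (106687.92 − 90374) / 3300 = 1.87 km.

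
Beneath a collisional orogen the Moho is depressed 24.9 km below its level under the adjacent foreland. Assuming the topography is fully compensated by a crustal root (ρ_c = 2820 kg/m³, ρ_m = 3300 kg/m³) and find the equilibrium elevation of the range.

4.24 km

In Airy isostatic equilibrium: ρ_c h = (ρ_m − ρ_c) r.
h = r (ρ_m − ρ_c) / ρ_c = 24.9 km × (3300 − 2820) / 2820 = 4.24 km.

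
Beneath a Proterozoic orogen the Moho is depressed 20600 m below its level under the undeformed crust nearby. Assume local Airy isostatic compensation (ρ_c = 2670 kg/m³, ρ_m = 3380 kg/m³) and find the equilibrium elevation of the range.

In Airy isostatic equilibrium: ρ_c h = (ρ_m − ρ_c) r.
h = r (ρ_m − ρ_c) / ρ_c = 20600 m × (3380 − 2670) / 2670 = 5480 m.

5480 m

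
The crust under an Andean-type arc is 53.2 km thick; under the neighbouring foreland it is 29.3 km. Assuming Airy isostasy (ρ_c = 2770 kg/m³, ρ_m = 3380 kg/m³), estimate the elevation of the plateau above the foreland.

4.31 km

Excess crust Δ = 53.2 km − 29.3 km = 23.9 km, split between elevation h and root r with h + r = Δ.
Airy balance ρ_c h = (ρ_m − ρ_c) r gives r = h ρ_c/(ρ_m − ρ_c), so h (1 + ρ_c/(ρ_m − ρ_c)) = Δ, i.e. h = Δ (ρ_m − ρ_c)/ρ_m.
h = 23.9 km × 610/3380 = 4.31 km.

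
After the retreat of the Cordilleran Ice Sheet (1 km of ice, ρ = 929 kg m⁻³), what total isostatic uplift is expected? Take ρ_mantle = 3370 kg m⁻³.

0.276 km

Removing the load lets mantle flow back in; uplift u satisfies ρ_ice t = ρ_m u.
u = t ρ_ice/ρ_m = 1 km × 929/3370 = 0.276 km.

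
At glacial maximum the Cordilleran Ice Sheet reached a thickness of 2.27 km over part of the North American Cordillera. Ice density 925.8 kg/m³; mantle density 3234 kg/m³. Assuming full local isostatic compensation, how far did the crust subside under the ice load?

0.65 km

For local isostatic compensation: the ice load ρ_ice t is balanced by mantle displaced below, ρ_m s.
s = t ρ_ice / ρ_m = 2.27 km × 925.8/3234 = 0.65 km.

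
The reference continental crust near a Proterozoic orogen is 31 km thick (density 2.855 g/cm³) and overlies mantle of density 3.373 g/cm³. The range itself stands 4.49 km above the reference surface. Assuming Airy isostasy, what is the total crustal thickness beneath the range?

Root depth r = h ρ_c / (ρ_m − ρ_c) = 4.49 km × 2.855 / 0.518 = 24.75 km.
Total thickness = T + h + r = 31 km + 4.49 km + 24.75 km = 60.2 km.

60.2 km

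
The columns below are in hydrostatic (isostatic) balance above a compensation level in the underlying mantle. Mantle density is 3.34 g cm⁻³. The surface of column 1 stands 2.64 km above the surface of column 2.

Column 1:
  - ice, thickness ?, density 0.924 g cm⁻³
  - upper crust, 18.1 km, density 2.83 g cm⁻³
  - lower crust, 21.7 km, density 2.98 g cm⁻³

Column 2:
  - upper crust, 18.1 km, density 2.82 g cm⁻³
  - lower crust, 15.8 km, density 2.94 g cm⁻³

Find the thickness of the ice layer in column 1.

Take the compensation level at the base of the deeper column (depth z_c below the surface of column 1) and equate Σ ρ_i t_i down to z_c; mantle fills any gap and the z_c terms cancel.
Column 1: x×0.924 + 18.1×2.83 + 21.7×2.98 + (z_c − 39.8 − x)×3.34
Column 2: 2.64×0 + 18.1×2.82 + 15.8×2.94 + (z_c − 2.64 − 33.9)×3.34
The z_c×3.34 term appears on both sides and cancels. Collect the known terms of each column as K = Σ(ρt)_known − 3.34 × (depth of known layers): K_1 = 115.889 − 3.34×39.8 = −17.043; K_2 = 97.494 − 3.34×(2.64 + 33.9) = −24.5496.
Balance: K_1 − x×(3.34 − 0.924) = K_2, so x = (K_1 − K_2)/(3.34 − 0.924) = 7.5066/2.416 = 3.11 km.

3.11 km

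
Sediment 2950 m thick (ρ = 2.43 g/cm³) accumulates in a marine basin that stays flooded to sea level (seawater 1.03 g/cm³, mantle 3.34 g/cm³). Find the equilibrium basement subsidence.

Submarine loading: the sediment displaces seawater, and the subsidence is in turn flooded, so s (ρ_m − ρ_w) = t (ρ_sed − ρ_w).
s = 2950 m × (2.43 − 1.03) / (3.34 − 1.03) = 1790 m.

1790 m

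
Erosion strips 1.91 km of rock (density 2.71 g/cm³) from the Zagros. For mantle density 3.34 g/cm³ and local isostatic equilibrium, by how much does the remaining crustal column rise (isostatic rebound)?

1.55 km

Unloading: uplift u = e ρ_c/ρ_m = 1.91 km × 2.71/3.34 = 1.55 km.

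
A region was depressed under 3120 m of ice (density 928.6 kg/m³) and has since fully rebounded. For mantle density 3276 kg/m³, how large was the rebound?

884 m

Removing the load lets mantle flow back in; uplift u satisfies ρ_ice t = ρ_m u.
u = t ρ_ice/ρ_m = 3120 m × 928.6/3276 = 884 m.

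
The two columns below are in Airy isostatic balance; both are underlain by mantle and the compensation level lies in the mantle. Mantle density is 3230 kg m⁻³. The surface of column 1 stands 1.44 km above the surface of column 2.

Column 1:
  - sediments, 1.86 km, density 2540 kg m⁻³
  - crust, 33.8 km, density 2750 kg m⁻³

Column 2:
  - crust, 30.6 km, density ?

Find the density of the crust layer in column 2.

Take the compensation level at the base of the deeper column (depth z_c below the surface of column 1) and equate Σ ρ_i t_i down to z_c; mantle fills any gap and the z_c terms cancel.
Column 1: 1.86×2540 + 33.8×2750 + (z_c − 35.66)×3230
Column 2: 1.44×0 + 30.6×ρ + (z_c − 1.44 − 30.6)×3230
The z_c×3230 term appears on both sides and cancels. Collect the known terms of each column as K = Σ(ρt)_known − 3230 × (depth of known layers): K_1 = 97674.4 − 3230×35.66 = −17507.4; K_2 = 0 − 3230×(1.44 + 30.6) = −103489.2.
Balance: K_1 = K_2 + 30.6×ρ, so ρ = (K_1 − K_2)/30.6 = 85981.8/30.6 = 2810 kg m⁻³.

2810 kg m⁻³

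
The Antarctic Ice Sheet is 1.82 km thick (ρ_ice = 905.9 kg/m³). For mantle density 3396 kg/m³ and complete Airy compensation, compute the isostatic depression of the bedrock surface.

0.485 km

In Airy isostatic equilibrium: the ice load ρ_ice t is balanced by mantle displaced below, ρ_m s.
s = t ρ_ice / ρ_m = 1.82 km × 905.9/3396 = 0.485 km.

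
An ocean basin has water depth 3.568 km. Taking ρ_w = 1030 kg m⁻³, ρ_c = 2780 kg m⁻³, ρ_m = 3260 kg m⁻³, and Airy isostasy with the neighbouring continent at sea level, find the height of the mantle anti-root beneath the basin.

13 km

Balancing pressure at the compensation depth: replacing crust with seawater at the top is compensated by replacing crust with mantle at the base: d (ρ_c − ρ_w) = a (ρ_m − ρ_c).
a = d (ρ_c − ρ_w)/(ρ_m − ρ_c) = 3.568 km × 1750/480 = 13 km.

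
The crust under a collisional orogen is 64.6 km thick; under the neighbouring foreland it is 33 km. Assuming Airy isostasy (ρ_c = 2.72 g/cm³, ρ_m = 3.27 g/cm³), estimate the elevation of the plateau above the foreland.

Excess crust Δ = 64.6 km − 33 km = 31.6 km, split between elevation h and root r with h + r = Δ.
Airy balance ρ_c h = (ρ_m − ρ_c) r gives r = h ρ_c/(ρ_m − ρ_c), so h (1 + ρ_c/(ρ_m − ρ_c)) = Δ, i.e. h = Δ (ρ_m − ρ_c)/ρ_m.
h = 31.6 km × 0.55/3.27 = 5.31 km.

5.31 km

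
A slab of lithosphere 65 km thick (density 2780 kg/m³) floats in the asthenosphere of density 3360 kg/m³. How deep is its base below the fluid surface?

53.8 km

Draft d = t ρ_obj/ρ_fluid = 65 km × 2780/3360 = 53.8 km.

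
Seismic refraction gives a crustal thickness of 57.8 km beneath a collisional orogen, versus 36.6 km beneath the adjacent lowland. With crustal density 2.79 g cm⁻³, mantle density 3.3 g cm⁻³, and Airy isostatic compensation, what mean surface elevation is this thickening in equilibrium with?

3.28 km

Excess crust Δ = 57.8 km − 36.6 km = 21.2 km, split between elevation h and root r with h + r = Δ.
Airy balance ρ_c h = (ρ_m − ρ_c) r gives r = h ρ_c/(ρ_m − ρ_c), so h (1 + ρ_c/(ρ_m − ρ_c)) = Δ, i.e. h = Δ (ρ_m − ρ_c)/ρ_m.
h = 21.2 km × 0.51/3.3 = 3.28 km.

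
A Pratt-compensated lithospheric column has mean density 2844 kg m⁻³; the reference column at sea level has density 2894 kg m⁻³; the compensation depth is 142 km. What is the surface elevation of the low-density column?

2.5 km

ρ_ref D = ρ (D + h) → h = D (ρ_ref − ρ)/ρ.
h = 142 km × (2894 − 2844)/2844 = 2.5 km.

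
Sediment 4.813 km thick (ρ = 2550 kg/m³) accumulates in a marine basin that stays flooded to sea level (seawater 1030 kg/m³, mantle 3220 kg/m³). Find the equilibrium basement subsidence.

3.34 km

Submarine loading: the sediment displaces seawater, and the subsidence is in turn flooded, so s (ρ_m − ρ_w) = t (ρ_sed − ρ_w).
s = 4.813 km × (2550 − 1030) / (3220 − 1030) = 3.34 km.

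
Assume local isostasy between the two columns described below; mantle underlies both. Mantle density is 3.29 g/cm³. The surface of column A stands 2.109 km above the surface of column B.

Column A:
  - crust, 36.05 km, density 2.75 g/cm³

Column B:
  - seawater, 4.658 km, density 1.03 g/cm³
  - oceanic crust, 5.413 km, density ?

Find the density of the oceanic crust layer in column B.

2.92 g/cm³

Take the compensation level at the base of the deeper column (depth z_c below the surface of column A) and equate Σ ρ_i t_i down to z_c; mantle fills any gap and the z_c terms cancel.
Column A: 36.05×2.75 + (z_c − 36.05)×3.29
Column B: 2.109×0 + 4.658×1.03 + 5.413×ρ + (z_c − 2.109 − 10.071)×3.29
The z_c×3.29 term appears on both sides and cancels. Collect the known terms of each column as K = Σ(ρt)_known − 3.29 × (depth of known layers): K_A = 99.1375 − 3.29×36.05 = −19.467; K_B = 4.79774 − 3.29×(2.109 + 10.071) = −35.27446.
Balance: K_A = K_B + 5.413×ρ, so ρ = (K_A − K_B)/5.413 = 15.8075/5.413 = 2.92 g/cm³.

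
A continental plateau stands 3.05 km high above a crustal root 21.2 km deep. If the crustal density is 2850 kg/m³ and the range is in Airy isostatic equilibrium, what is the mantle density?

Airy balance: ρ_c h = (ρ_m − ρ_c) r → ρ_m = ρ_c (1 + h/r).
ρ_m = 2850 × (1 + 3.05 km/21.2 km) = 3260 kg/m³.

3260 kg/m³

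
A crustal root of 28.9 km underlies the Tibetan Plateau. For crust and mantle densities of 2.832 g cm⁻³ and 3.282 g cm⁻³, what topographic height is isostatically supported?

4.59 km

In Airy isostatic equilibrium: ρ_c h = (ρ_m − ρ_c) r.
h = r (ρ_m − ρ_c) / ρ_c = 28.9 km × (3.282 − 2.832) / 2.832 = 4.59 km.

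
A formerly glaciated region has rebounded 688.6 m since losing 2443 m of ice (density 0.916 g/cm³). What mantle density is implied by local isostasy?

ρ_m = ρ_ice t / u = 0.916 × 2443 m/688.6 m = 3.25 g/cm³.

3.25 g/cm³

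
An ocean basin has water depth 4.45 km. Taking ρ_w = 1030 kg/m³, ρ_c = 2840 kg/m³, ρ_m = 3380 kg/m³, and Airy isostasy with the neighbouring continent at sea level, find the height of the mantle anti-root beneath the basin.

In Airy isostatic equilibrium: replacing crust with seawater at the top is compensated by replacing crust with mantle at the base: d (ρ_c − ρ_w) = a (ρ_m − ρ_c).
a = d (ρ_c − ρ_w)/(ρ_m − ρ_c) = 4.45 km × 1810/540 = 14.9 km.

14.9 km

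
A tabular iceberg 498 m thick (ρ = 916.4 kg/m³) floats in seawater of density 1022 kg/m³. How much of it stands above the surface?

Floating equilibrium: submerged depth d = t ρ_obj/ρ_fluid = 498 m × 916.4/1022 = 446.5 m.
Freeboard = t − d = 498 m − 446.5 m = 51.5 m.

51.5 m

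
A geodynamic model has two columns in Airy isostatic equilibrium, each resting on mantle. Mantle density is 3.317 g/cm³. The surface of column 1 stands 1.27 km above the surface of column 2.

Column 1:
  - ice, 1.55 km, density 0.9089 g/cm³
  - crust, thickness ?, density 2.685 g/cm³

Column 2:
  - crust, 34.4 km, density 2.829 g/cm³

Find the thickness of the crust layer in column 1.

Take the compensation level at the base of the deeper column (depth z_c below the surface of column 1) and equate Σ ρ_i t_i down to z_c; mantle fills any gap and the z_c terms cancel.
Column 1: 1.55×0.9089 + x×2.685 + (z_c − 1.55 − x)×3.317
Column 2: 1.27×0 + 34.4×2.829 + (z_c − 1.27 − 34.4)×3.317
The z_c×3.317 term appears on both sides and cancels. Collect the known terms of each column as K = Σ(ρt)_known − 3.317 × (depth of known layers): K_1 = 1.408795 − 3.317×1.55 = −3.732555; K_2 = 97.3176 − 3.317×(1.27 + 34.4) = −20.99979.
Balance: K_1 − x×(3.317 − 2.685) = K_2, so x = (K_1 − K_2)/(3.317 − 2.685) = 17.2672/0.632 = 27.3 km.

27.3 km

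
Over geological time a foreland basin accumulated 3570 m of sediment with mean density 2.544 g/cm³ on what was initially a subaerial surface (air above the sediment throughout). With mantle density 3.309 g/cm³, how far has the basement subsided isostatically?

2740 m

Subaerial load: s = t ρ_sed / ρ_m = 3570 m × 2.544/3.309 = 2740 m.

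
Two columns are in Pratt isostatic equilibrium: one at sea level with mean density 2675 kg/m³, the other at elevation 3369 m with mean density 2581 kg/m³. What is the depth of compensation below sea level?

92500 m

ρ_ref D = ρ (D + h) → D (ρ_ref − ρ) = ρ h.
D = ρ h/(ρ_ref − ρ) = 2581 × 3369 m/(2675 − 2581) = 92500 m.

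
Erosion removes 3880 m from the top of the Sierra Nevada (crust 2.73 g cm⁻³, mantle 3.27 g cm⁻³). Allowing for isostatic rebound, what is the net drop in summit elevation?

641 m

Rebound u = e ρ_c/ρ_m = 3880 m × 2.73/3.27 = 3239 m.
Net surface drop = e − u = 3880 m − 3239 m = e (ρ_m − ρ_c)/ρ_m = 641 m.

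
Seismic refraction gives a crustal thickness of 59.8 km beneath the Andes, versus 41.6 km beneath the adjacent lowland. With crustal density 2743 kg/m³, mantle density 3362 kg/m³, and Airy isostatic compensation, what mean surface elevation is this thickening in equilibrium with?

3.35 km

Excess crust Δ = 59.8 km − 41.6 km = 18.2 km, split between elevation h and root r with h + r = Δ.
Airy balance ρ_c h = (ρ_m − ρ_c) r gives r = h ρ_c/(ρ_m − ρ_c), so h (1 + ρ_c/(ρ_m − ρ_c)) = Δ, i.e. h = Δ (ρ_m − ρ_c)/ρ_m.
h = 18.2 km × 619/3362 = 3.35 km.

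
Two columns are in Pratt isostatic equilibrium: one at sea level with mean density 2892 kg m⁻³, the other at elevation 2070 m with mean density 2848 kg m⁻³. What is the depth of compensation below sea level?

134000 m

ρ_ref D = ρ (D + h) → D (ρ_ref − ρ) = ρ h.
D = ρ h/(ρ_ref − ρ) = 2848 × 2070 m/(2892 − 2848) = 134000 m.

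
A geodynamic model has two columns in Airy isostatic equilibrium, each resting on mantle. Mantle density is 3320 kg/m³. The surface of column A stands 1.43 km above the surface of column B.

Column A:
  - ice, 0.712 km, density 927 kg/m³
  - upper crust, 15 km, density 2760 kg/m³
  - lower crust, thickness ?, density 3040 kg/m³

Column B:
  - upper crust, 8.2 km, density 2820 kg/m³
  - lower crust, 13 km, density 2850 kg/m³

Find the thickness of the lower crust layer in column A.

17.3 km

Take the compensation level at the base of the deeper column (depth z_c below the surface of column A) and equate Σ ρ_i t_i down to z_c; mantle fills any gap and the z_c terms cancel.
Column A: 0.712×927 + 15×2760 + x×3040 + (z_c − 15.712 − x)×3320
Column B: 1.43×0 + 8.2×2820 + 13×2850 + (z_c − 1.43 − 21.2)×3320
The z_c×3320 term appears on both sides and cancels. Collect the known terms of each column as K = Σ(ρt)_known − 3320 × (depth of known layers): K_A = 42060.024 − 3320×15.712 = −10103.816; K_B = 60174 − 3320×(1.43 + 21.2) = −14957.6.
Balance: K_A − x×(3320 − 3040) = K_B, so x = (K_A − K_B)/(3320 − 3040) = 4853.78/280 = 17.3 km.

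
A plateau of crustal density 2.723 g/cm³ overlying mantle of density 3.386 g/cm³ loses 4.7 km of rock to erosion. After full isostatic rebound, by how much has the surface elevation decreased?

Rebound u = e ρ_c/ρ_m = 4.7 km × 2.723/3.386 = 3.78 km.
Net surface drop = e − u = 4.7 km − 3.78 km = e (ρ_m − ρ_c)/ρ_m = 0.92 km.

0.92 km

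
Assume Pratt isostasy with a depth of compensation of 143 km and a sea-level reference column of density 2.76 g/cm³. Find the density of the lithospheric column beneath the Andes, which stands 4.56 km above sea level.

2.67 g/cm³

Pratt balance: ρ_ref D = ρ (D + h).
ρ = ρ_ref D/(D + h) = 2.76 × 143 km/(143 km + 4.56 km) = 2.67 g/cm³.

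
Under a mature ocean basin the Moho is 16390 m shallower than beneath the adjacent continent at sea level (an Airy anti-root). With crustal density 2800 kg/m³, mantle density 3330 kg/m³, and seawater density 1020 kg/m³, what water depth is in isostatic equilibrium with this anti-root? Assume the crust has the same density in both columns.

Replacing a thickness d of crust by seawater at the top must be balanced by replacing crust with mantle at the base: d (ρ_c − ρ_w) = a (ρ_m − ρ_c).
d = a (ρ_m − ρ_c)/(ρ_c − ρ_w) = 16390 m × 530/1780 = 4880 m.

4880 m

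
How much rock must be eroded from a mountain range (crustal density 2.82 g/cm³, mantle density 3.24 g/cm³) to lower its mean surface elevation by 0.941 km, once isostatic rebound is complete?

7.26 km

Net drop Δ = e − u = e − e ρ_c/ρ_m = e (ρ_m − ρ_c)/ρ_m.
e = Δ ρ_m/(ρ_m − ρ_c) = 0.941 km × 3.24/0.42 = 7.26 km.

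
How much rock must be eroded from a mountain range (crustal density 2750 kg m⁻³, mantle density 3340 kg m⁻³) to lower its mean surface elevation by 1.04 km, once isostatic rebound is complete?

Net drop Δ = e − u = e − e ρ_c/ρ_m = e (ρ_m − ρ_c)/ρ_m.
e = Δ ρ_m/(ρ_m − ρ_c) = 1.04 km × 3340/590 = 5.89 km.

5.89 km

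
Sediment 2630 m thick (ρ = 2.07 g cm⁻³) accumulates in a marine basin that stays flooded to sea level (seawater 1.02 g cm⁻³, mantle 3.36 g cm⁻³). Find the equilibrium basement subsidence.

Submarine loading: the sediment displaces seawater, and the subsidence is in turn flooded, so s (ρ_m − ρ_w) = t (ρ_sed − ρ_w).
s = 2630 m × (2.07 − 1.02) / (3.36 − 1.02) = 1180 m.

1180 m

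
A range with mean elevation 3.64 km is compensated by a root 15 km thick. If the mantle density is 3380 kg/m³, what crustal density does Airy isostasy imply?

ρ_c h = (ρ_m − ρ_c) r → ρ_c (h + r) = ρ_m r → ρ_c = ρ_m r / (h + r).
ρ_c = 3380 × 15 km / (3.64 km + 15 km) = 2720 kg/m³.

2720 kg/m³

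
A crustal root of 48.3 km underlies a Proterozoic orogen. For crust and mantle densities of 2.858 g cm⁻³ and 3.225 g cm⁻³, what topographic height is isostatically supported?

Isostatic balance requires: ρ_c h = (ρ_m − ρ_c) r.
h = r (ρ_m − ρ_c) / ρ_c = 48.3 km × (3.225 − 2.858) / 2.858 = 6.2 km.

6.2 km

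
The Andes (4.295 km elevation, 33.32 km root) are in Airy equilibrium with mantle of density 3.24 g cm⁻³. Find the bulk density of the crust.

2.87 g cm⁻³

ρ_c h = (ρ_m − ρ_c) r → ρ_c (h + r) = ρ_m r → ρ_c = ρ_m r / (h + r).
ρ_c = 3.24 × 33.32 km / (4.295 km + 33.32 km) = 2.87 g cm⁻³.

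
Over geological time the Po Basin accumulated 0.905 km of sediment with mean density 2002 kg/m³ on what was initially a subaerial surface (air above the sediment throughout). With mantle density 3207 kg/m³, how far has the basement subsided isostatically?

Subaerial load: s = t ρ_sed / ρ_m = 0.905 km × 2002/3207 = 0.565 km.

0.565 km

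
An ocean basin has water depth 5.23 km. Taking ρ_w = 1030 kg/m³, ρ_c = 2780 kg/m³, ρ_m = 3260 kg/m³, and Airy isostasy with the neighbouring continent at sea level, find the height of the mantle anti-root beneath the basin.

By Archimedes' principle applied to the lithosphere: replacing crust with seawater at the top is compensated by replacing crust with mantle at the base: d (ρ_c − ρ_w) = a (ρ_m − ρ_c).
a = d (ρ_c − ρ_w)/(ρ_m − ρ_c) = 5.23 km × 1750/480 = 19.1 km.

19.1 km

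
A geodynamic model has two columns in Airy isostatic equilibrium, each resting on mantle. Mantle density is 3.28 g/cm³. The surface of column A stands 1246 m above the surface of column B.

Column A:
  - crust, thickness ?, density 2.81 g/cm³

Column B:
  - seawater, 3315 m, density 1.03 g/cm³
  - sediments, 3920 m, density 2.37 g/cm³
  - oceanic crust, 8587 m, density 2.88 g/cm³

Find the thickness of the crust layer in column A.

39500 m

Take the compensation level at the base of the deeper column (depth z_c below the surface of column A) and equate Σ ρ_i t_i down to z_c; mantle fills any gap and the z_c terms cancel.
Column A: x×2.81 + (z_c − 0 − x)×3.28
Column B: 1246×0 + 3315×1.03 + 3920×2.37 + 8587×2.88 + (z_c − 1246 − 15822)×3.28
The z_c×3.28 term appears on both sides and cancels. Collect the known terms of each column as K = Σ(ρt)_known − 3.28 × (depth of known layers): K_A = 0 − 3.28×0 = 0; K_B = 37435.41 − 3.28×(1246 + 15822) = −18547.63.
Balance: K_A − x×(3.28 − 2.81) = K_B, so x = (K_A − K_B)/(3.28 − 2.81) = 18547.6/0.47 = 39500 m.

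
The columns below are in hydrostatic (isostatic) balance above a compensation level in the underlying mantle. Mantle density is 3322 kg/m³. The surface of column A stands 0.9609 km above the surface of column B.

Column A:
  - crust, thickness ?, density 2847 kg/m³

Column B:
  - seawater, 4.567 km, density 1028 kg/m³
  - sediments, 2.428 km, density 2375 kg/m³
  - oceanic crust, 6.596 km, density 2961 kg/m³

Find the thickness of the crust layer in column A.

38.6 km

Take the compensation level at the base of the deeper column (depth z_c below the surface of column A) and equate Σ ρ_i t_i down to z_c; mantle fills any gap and the z_c terms cancel.
Column A: x×2847 + (z_c − 0 − x)×3322
Column B: 0.9609×0 + 4.567×1028 + 2.428×2375 + 6.596×2961 + (z_c − 0.9609 − 13.591)×3322
The z_c×3322 term appears on both sides and cancels. Collect the known terms of each column as K = Σ(ρt)_known − 3322 × (depth of known layers): K_A = 0 − 3322×0 = 0; K_B = 29992.132 − 3322×(0.9609 + 13.591) = −18349.2798.
Balance: K_A − x×(3322 − 2847) = K_B, so x = (K_A − K_B)/(3322 − 2847) = 18349.3/475 = 38.6 km.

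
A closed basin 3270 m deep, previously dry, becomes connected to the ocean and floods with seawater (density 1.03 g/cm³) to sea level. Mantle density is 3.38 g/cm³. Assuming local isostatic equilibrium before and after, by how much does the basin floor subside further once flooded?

1430 m

After flooding the water column is d + s deep. Its weight must equal the weight of mantle displaced by the extra subsidence s: (d + s) ρ_w = s ρ_m.
s = d ρ_w / (ρ_m − ρ_w) = 3270 m × 1.03/(3.38 − 1.03) = 1430 m.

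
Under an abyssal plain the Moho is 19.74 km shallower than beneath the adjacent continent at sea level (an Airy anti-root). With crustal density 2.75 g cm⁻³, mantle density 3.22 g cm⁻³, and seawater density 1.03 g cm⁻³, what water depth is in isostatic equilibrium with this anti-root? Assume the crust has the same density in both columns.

5.39 km

Replacing a thickness d of crust by seawater at the top must be balanced by replacing crust with mantle at the base: d (ρ_c − ρ_w) = a (ρ_m − ρ_c).
d = a (ρ_m − ρ_c)/(ρ_c − ρ_w) = 19.74 km × 0.47/1.72 = 5.39 km.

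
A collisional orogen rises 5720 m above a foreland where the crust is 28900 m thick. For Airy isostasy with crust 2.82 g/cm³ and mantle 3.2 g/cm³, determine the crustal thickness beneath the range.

77100 m

Root depth r = h ρ_c / (ρ_m − ρ_c) = 5720 m × 2.82 / 0.38 = 42450 m.
Total thickness = T + h + r = 28900 m + 5720 m + 42450 m = 77100 m.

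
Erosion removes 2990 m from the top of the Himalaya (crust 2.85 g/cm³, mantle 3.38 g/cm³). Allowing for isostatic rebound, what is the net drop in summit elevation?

469 m

Rebound u = e ρ_c/ρ_m = 2990 m × 2.85/3.38 = 2521 m.
Net surface drop = e − u = 2990 m − 2521 m = e (ρ_m − ρ_c)/ρ_m = 469 m.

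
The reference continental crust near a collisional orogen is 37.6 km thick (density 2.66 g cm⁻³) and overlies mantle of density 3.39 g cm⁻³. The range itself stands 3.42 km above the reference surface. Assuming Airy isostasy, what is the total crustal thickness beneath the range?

Root depth r = h ρ_c / (ρ_m − ρ_c) = 3.42 km × 2.66 / 0.73 = 12.46 km.
Total thickness = T + h + r = 37.6 km + 3.42 km + 12.46 km = 53.5 km.

53.5 km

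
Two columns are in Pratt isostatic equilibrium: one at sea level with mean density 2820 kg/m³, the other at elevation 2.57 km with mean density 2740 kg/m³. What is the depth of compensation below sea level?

ρ_ref D = ρ (D + h) → D (ρ_ref − ρ) = ρ h.
D = ρ h/(ρ_ref − ρ) = 2740 × 2.57 km/(2820 − 2740) = 88 km.

88 km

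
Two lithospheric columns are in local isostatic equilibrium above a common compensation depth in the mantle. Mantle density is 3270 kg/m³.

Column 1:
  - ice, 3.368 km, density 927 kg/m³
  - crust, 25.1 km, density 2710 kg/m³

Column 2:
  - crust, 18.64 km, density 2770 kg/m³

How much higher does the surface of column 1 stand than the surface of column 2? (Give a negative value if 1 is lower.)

3.86 km

For any compensation level in the mantle, the mantle terms cancel and isostasy reduces to e = (Σt_1 − Σt_2) − (Σ(ρt)_1 − Σ(ρt)_2) / ρ_m.
Σt_1 = 28.468 km; Σt_2 = 18.64 km; Σ(ρt)_1 = 71143.136; Σ(ρt)_2 = 51632.8 (in km·kg/m³).
e = (28.468 − 18.64) − (71143.136 − 51632.8) / 3270 = 3.86 km.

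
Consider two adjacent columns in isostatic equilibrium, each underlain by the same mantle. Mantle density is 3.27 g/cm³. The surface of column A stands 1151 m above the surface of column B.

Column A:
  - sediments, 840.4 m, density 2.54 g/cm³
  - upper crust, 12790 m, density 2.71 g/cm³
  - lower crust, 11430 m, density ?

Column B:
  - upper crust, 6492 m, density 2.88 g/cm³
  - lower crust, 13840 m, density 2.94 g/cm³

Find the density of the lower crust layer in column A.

Take the compensation level at the base of the deeper column (depth z_c below the surface of column A) and equate Σ ρ_i t_i down to z_c; mantle fills any gap and the z_c terms cancel.
Column A: 840.4×2.54 + 12790×2.71 + 11430×ρ + (z_c − 25060.4)×3.27
Column B: 1151×0 + 6492×2.88 + 13840×2.94 + (z_c − 1151 − 20332)×3.27
The z_c×3.27 term appears on both sides and cancels. Collect the known terms of each column as K = Σ(ρt)_known − 3.27 × (depth of known layers): K_A = 36795.516 − 3.27×25060.4 = −45151.992; K_B = 59386.56 − 3.27×(1151 + 20332) = −10862.85.
Balance: K_A + 11430×ρ = K_B, so ρ = (K_B − K_A)/11430 = 34289.1/11430 = 3 g/cm³.

3 g/cm³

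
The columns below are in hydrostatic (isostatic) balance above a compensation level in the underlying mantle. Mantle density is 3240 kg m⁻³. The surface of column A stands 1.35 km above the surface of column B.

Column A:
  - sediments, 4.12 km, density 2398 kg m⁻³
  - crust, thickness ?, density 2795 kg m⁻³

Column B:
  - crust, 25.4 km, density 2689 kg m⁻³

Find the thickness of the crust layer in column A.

Take the compensation level at the base of the deeper column (depth z_c below the surface of column A) and equate Σ ρ_i t_i down to z_c; mantle fills any gap and the z_c terms cancel.
Column A: 4.12×2398 + x×2795 + (z_c − 4.12 − x)×3240
Column B: 1.35×0 + 25.4×2689 + (z_c − 1.35 − 25.4)×3240
The z_c×3240 term appears on both sides and cancels. Collect the known terms of each column as K = Σ(ρt)_known − 3240 × (depth of known layers): K_A = 9879.76 − 3240×4.12 = −3469.04; K_B = 68300.6 − 3240×(1.35 + 25.4) = −18369.4.
Balance: K_A − x×(3240 − 2795) = K_B, so x = (K_A − K_B)/(3240 − 2795) = 14900.4/445 = 33.5 km.

33.5 km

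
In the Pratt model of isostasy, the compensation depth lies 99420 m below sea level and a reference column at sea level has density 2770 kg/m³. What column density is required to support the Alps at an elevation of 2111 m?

Pratt balance: ρ_ref D = ρ (D + h).
ρ = ρ_ref D/(D + h) = 2770 × 99420 m/(99420 m + 2111 m) = 2710 kg/m³.

2710 kg/m³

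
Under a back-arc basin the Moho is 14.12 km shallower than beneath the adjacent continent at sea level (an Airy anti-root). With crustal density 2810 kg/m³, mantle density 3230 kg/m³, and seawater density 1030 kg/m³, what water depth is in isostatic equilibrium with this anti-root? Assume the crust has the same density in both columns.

3.33 km

Replacing a thickness d of crust by seawater at the top must be balanced by replacing crust with mantle at the base: d (ρ_c − ρ_w) = a (ρ_m − ρ_c).
d = a (ρ_m − ρ_c)/(ρ_c − ρ_w) = 14.12 km × 420/1780 = 3.33 km.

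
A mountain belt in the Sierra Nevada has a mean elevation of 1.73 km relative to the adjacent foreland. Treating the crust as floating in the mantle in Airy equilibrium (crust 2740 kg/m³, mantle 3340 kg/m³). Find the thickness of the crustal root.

Balancing pressure at the compensation depth: the weight of the topography is balanced by the buoyancy of the root, ρ_c h = (ρ_m − ρ_c) r.
r = h · ρ_c / (ρ_m − ρ_c) = 1.73 km × 2740 / (3340 − 2740) = 7.9 km.

7.9 km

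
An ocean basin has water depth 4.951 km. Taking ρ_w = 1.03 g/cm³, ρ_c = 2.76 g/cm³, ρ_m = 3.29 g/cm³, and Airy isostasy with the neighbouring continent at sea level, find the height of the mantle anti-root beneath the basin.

For local isostatic compensation: replacing crust with seawater at the top is compensated by replacing crust with mantle at the base: d (ρ_c − ρ_w) = a (ρ_m − ρ_c).
a = d (ρ_c − ρ_w)/(ρ_m − ρ_c) = 4.951 km × 1.73/0.53 = 16.2 km.

16.2 km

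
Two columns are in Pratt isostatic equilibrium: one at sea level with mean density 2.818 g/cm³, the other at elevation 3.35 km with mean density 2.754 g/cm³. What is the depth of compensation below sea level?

144 km

ρ_ref D = ρ (D + h) → D (ρ_ref − ρ) = ρ h.
D = ρ h/(ρ_ref − ρ) = 2.754 × 3.35 km/(2.818 − 2.754) = 144 km.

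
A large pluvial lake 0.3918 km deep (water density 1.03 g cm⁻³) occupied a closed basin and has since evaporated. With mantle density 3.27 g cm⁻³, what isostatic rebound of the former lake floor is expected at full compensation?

u = d ρ_w/ρ_m = 0.3918 km × 1.03/3.27 = 0.123 km.

0.123 km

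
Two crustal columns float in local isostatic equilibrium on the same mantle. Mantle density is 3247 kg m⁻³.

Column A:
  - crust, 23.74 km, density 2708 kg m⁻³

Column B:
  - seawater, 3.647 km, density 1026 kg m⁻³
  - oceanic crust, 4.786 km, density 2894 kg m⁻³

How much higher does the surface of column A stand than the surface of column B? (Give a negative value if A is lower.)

0.926 km

For any compensation level in the mantle, the mantle terms cancel and isostasy reduces to e = (Σt_A − Σt_B) − (Σ(ρt)_A − Σ(ρt)_B) / ρ_m.
Σt_A = 23.74 km; Σt_B = 8.433 km; Σ(ρt)_A = 64287.92; Σ(ρt)_B = 17592.506 (in km·kg m⁻³).
e = (23.74 − 8.433) − (64287.92 − 17592.506) / 3247 = 0.926 km.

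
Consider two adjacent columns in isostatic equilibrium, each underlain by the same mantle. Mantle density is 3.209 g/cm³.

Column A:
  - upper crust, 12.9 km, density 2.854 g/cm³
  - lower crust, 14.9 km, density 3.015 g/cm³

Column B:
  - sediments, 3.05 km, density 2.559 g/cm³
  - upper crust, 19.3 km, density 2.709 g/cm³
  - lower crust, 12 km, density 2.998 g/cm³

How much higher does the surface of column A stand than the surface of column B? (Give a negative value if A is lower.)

For any compensation level in the mantle, the mantle terms cancel and isostasy reduces to e = (Σt_A − Σt_B) − (Σ(ρt)_A − Σ(ρt)_B) / ρ_m.
Σt_A = 27.8 km; Σt_B = 34.35 km; Σ(ρt)_A = 81.7401; Σ(ρt)_B = 96.06465 (in km·g/cm³).
e = (27.8 − 34.35) − (81.7401 − 96.06465) / 3.209 = −2.09 km.

−2.09 km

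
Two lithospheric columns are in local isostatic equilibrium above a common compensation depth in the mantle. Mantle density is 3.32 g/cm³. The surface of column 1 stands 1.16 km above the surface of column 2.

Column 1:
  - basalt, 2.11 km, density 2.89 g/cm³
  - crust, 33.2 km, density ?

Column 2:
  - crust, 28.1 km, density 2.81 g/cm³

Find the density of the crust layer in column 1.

2.8 g/cm³

Take the compensation level at the base of the deeper column (depth z_c below the surface of column 1) and equate Σ ρ_i t_i down to z_c; mantle fills any gap and the z_c terms cancel.
Column 1: 2.11×2.89 + 33.2×ρ + (z_c − 35.31)×3.32
Column 2: 1.16×0 + 28.1×2.81 + (z_c − 1.16 − 28.1)×3.32
The z_c×3.32 term appears on both sides and cancels. Collect the known terms of each column as K = Σ(ρt)_known − 3.32 × (depth of known layers): K_1 = 6.0979 − 3.32×35.31 = −111.1313; K_2 = 78.961 − 3.32×(1.16 + 28.1) = −18.1822.
Balance: K_1 + 33.2×ρ = K_2, so ρ = (K_2 − K_1)/33.2 = 92.9491/33.2 = 2.8 g/cm³.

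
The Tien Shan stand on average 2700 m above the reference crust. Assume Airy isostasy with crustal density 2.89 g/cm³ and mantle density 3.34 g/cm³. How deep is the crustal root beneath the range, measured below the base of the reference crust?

For local isostatic compensation: the weight of the topography is balanced by the buoyancy of the root, ρ_c h = (ρ_m − ρ_c) r.
r = h · ρ_c / (ρ_m − ρ_c) = 2700 m × 2.89 / (3.34 − 2.89) = 17300 m.

17300 m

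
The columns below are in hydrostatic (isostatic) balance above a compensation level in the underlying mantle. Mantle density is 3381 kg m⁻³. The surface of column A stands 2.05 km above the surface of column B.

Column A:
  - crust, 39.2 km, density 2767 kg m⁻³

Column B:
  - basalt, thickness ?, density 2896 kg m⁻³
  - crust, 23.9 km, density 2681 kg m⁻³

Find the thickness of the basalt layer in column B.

0.841 km

Take the compensation level at the base of the deeper column (depth z_c below the surface of column A) and equate Σ ρ_i t_i down to z_c; mantle fills any gap and the z_c terms cancel.
Column A: 39.2×2767 + (z_c − 39.2)×3381
Column B: 2.05×0 + x×2896 + 23.9×2681 + (z_c − 2.05 − 23.9 − x)×3381
The z_c×3381 term appears on both sides and cancels. Collect the known terms of each column as K = Σ(ρt)_known − 3381 × (depth of known layers): K_A = 108466.4 − 3381×39.2 = −24068.8; K_B = 64075.9 − 3381×(2.05 + 23.9) = −23661.05.
Balance: K_A = K_B − x×(3381 − 2896), so x = (K_B − K_A)/(3381 − 2896) = 407.75/485 = 0.841 km.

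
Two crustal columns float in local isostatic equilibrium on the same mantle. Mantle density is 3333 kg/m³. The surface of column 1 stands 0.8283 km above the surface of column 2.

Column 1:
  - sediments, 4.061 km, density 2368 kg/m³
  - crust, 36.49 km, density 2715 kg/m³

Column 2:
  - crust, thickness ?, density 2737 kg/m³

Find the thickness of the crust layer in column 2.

Take the compensation level at the base of the deeper column (depth z_c below the surface of column 1) and equate Σ ρ_i t_i down to z_c; mantle fills any gap and the z_c terms cancel.
Column 1: 4.061×2368 + 36.49×2715 + (z_c − 40.551)×3333
Column 2: 0.8283×0 + x×2737 + (z_c − 0.8283 − 0 − x)×3333
The z_c×3333 term appears on both sides and cancels. Collect the known terms of each column as K = Σ(ρt)_known − 3333 × (depth of known layers): K_1 = 108686.798 − 3333×40.551 = −26469.685; K_2 = 0 − 3333×(0.8283 + 0) = −2760.7239.
Balance: K_1 = K_2 − x×(3333 − 2737), so x = (K_2 − K_1)/(3333 − 2737) = 23709/596 = 39.8 km.

39.8 km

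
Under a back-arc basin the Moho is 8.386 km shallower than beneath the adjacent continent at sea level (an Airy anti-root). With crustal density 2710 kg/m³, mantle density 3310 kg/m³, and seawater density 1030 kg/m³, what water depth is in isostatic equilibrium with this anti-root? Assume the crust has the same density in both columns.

Replacing a thickness d of crust by seawater at the top must be balanced by replacing crust with mantle at the base: d (ρ_c − ρ_w) = a (ρ_m − ρ_c).
d = a (ρ_m − ρ_c)/(ρ_c − ρ_w) = 8.386 km × 600/1680 = 3 km.

3 km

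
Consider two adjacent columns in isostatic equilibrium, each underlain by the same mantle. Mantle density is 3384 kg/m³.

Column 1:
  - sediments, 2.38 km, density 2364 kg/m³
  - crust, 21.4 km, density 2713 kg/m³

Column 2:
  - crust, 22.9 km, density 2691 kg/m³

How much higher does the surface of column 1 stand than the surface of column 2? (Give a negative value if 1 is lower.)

For any compensation level in the mantle, the mantle terms cancel and isostasy reduces to e = (Σt_1 − Σt_2) − (Σ(ρt)_1 − Σ(ρt)_2) / ρ_m.
Σt_1 = 23.78 km; Σt_2 = 22.9 km; Σ(ρt)_1 = 63684.52; Σ(ρt)_2 = 61623.9 (in km·kg/m³).
e = (23.78 − 22.9) − (63684.52 − 61623.9) / 3384 = 0.271 km.

0.271 km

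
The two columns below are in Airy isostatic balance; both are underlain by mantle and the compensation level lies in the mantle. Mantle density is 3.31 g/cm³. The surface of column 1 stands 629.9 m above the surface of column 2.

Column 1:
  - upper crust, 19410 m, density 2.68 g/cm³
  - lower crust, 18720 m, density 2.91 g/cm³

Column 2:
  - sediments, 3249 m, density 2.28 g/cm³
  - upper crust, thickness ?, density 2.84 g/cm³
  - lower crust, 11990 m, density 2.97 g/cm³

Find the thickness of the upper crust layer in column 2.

Take the compensation level at the base of the deeper column (depth z_c below the surface of column 1) and equate Σ ρ_i t_i down to z_c; mantle fills any gap and the z_c terms cancel.
Column 1: 19410×2.68 + 18720×2.91 + (z_c − 38130)×3.31
Column 2: 629.9×0 + 3249×2.28 + x×2.84 + 11990×2.97 + (z_c − 629.9 − 15239 − x)×3.31
The z_c×3.31 term appears on both sides and cancels. Collect the known terms of each column as K = Σ(ρt)_known − 3.31 × (depth of known layers): K_1 = 106494 − 3.31×38130 = −19716.3; K_2 = 43018.02 − 3.31×(629.9 + 15239) = −9508.039.
Balance: K_1 = K_2 − x×(3.31 − 2.84), so x = (K_2 − K_1)/(3.31 − 2.84) = 10208.3/0.47 = 21700 m.

21700 m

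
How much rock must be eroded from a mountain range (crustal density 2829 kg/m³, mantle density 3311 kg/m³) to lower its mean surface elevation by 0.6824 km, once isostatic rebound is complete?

4.69 km

Net drop Δ = e − u = e − e ρ_c/ρ_m = e (ρ_m − ρ_c)/ρ_m.
e = Δ ρ_m/(ρ_m − ρ_c) = 0.6824 km × 3311/482 = 4.69 km.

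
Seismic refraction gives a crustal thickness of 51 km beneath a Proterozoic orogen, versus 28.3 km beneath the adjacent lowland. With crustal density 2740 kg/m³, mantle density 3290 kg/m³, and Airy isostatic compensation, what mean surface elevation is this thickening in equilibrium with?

Excess crust Δ = 51 km − 28.3 km = 22.7 km, split between elevation h and root r with h + r = Δ.
Airy balance ρ_c h = (ρ_m − ρ_c) r gives r = h ρ_c/(ρ_m − ρ_c), so h (1 + ρ_c/(ρ_m − ρ_c)) = Δ, i.e. h = Δ (ρ_m − ρ_c)/ρ_m.
h = 22.7 km × 550/3290 = 3.79 km.

3.79 km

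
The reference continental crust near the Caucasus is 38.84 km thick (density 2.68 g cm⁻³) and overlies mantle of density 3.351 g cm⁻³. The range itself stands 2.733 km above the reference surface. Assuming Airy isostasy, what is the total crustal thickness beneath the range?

Root depth r = h ρ_c / (ρ_m − ρ_c) = 2.733 km × 2.68 / 0.671 = 10.92 km.
Total thickness = T + h + r = 38.84 km + 2.733 km + 10.92 km = 52.5 km.

52.5 km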